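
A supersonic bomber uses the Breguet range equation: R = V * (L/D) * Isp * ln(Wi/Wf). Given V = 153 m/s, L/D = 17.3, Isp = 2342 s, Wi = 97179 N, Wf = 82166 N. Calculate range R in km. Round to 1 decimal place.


Step 1: Coefficient = V * (L/D) * Isp = 153 * 17.3 * 2342 = 6199039.8 m
Step 2: Wi/Wf = 97179 / 82166 = 1.182715
Step 3: ln(1.182715) = 0.167813
Step 4: R = 6199039.8 * 0.167813 = 1040279.8 m = 1040.3 km

1040.3


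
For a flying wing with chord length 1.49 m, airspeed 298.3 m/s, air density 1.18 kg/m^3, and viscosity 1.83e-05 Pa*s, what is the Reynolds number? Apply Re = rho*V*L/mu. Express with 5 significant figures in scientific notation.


Step 1: Numerator = rho * V * L = 1.18 * 298.3 * 1.49 = 524.47106
Step 2: Re = 524.47106 / 1.83e-05
Step 3: Re = 2.8660e+07

2.8660e+07


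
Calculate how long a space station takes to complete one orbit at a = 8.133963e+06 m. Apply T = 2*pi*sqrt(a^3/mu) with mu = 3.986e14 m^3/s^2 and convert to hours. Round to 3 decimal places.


Step 1: a^3 / mu = 5.381540e+20 / 3.986e14 = 1.350110e+06
Step 2: sqrt(1.350110e+06) = 1161.9425 s
Step 3: T = 2*pi * 1161.9425 = 7300.7 s
Step 4: T in hours = 7300.7 / 3600 = 2.028 hours

2.028


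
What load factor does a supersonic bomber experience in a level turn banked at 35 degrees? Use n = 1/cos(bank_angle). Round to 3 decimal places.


Step 1: Convert 35 degrees to radians = 0.610865
Step 2: cos(35 deg) = 0.819152
Step 3: n = 1 / 0.819152 = 1.221

1.221


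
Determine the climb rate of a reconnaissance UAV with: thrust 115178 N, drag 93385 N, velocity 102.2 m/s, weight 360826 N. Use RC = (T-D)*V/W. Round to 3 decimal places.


Step 1: Excess thrust = T - D = 115178 - 93385 = 21793 N
Step 2: Excess power = 21793 * 102.2 = 2227244.6 W
Step 3: RC = 2227244.6 / 360826 = 6.173 m/s

6.173


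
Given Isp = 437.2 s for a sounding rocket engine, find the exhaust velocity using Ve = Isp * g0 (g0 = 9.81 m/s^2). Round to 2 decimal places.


Step 1: Ve = Isp * g0 = 437.2 * 9.81
Step 2: Ve = 4288.93 m/s

4288.93


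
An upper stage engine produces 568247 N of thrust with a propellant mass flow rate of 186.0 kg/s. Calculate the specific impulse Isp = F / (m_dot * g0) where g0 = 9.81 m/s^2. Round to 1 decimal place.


Step 1: m_dot * g0 = 186.0 * 9.81 = 1824.66
Step 2: Isp = 568247 / 1824.66 = 311.4 s

311.4


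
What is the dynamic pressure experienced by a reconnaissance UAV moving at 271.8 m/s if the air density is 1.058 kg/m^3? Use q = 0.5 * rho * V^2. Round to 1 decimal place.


Step 1: V^2 = 271.8^2 = 73875.24
Step 2: q = 0.5 * 1.058 * 73875.24
Step 3: q = 39080.0 Pa

39080.0


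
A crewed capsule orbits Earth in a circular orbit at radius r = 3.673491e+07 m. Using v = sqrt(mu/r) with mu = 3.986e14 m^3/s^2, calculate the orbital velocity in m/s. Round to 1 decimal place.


Step 1: mu / r = 3.986e14 / 3.673491e+07 = 10850713.9394
Step 2: v = sqrt(10850713.9394) = 3294.0 m/s

3294.0


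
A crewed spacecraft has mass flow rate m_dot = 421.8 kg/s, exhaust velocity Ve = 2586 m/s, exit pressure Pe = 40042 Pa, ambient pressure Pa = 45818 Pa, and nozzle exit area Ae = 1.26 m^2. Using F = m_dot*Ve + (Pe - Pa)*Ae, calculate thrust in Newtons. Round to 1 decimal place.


Step 1: Momentum thrust = m_dot * Ve = 421.8 * 2586 = 1090774.8 N
Step 2: Pressure thrust = (Pe - Pa) * Ae = (40042 - 45818) * 1.26 = -7277.76 N
Step 3: Total thrust F = 1090774.8 + -7277.76 = 1083497.0 N

1083497.0


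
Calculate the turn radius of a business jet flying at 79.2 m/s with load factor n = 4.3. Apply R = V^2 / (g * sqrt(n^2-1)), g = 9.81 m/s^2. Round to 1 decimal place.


Step 1: V^2 = 79.2^2 = 6272.64
Step 2: n^2 - 1 = 4.3^2 - 1 = 17.49
Step 3: sqrt(17.49) = 4.182105
Step 4: R = 6272.64 / (9.81 * 4.182105) = 152.9 m

152.9


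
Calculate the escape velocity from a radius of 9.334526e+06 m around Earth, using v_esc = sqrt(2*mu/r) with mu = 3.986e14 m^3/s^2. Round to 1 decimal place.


Step 1: 2*mu/r = 2 * 3.986e14 / 9.334526e+06 = 85403372.3833
Step 2: v_esc = sqrt(85403372.3833) = 9241.4 m/s

9241.4


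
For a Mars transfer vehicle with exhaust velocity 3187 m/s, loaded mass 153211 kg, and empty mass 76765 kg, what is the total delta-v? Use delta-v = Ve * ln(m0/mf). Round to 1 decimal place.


Step 1: Mass ratio m0/mf = 153211 / 76765 = 1.995844
Step 2: ln(1.995844) = 0.691067
Step 3: delta-v = 3187 * 0.691067 = 2202.4 m/s

2202.4


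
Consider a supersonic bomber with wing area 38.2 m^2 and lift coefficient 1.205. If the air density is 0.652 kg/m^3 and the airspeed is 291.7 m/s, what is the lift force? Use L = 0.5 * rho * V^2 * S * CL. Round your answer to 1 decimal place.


Step 1: Calculate dynamic pressure q = 0.5 * 0.652 * 291.7^2 = 0.5 * 0.652 * 85088.89 = 27738.9781 Pa
Step 2: Multiply by wing area and lift coefficient: L = 27738.9781 * 38.2 * 1.205
Step 3: L = 1059628.9649 * 1.205 = 1276852.9 N

1276852.9


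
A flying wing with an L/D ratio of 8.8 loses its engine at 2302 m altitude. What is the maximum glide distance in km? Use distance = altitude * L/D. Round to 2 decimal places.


Step 1: Glide distance = altitude * L/D = 2302 * 8.8 = 20257.6 m
Step 2: Convert to km: 20257.6 / 1000 = 20.26 km

20.26


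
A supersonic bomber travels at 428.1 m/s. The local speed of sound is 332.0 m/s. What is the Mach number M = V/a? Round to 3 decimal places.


Step 1: M = V / a = 428.1 / 332.0
Step 2: M = 1.289

1.289


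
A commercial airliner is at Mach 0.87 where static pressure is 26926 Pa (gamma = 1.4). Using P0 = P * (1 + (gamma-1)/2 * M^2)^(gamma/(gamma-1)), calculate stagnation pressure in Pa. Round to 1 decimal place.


Step 1: (gamma-1)/2 * M^2 = 0.2 * 0.7569 = 0.15138
Step 2: 1 + 0.15138 = 1.15138
Step 3: Exponent gamma/(gamma-1) = 3.5
Step 4: P0 = 26926 * 1.15138^3.5 = 44099.9 Pa

44099.9


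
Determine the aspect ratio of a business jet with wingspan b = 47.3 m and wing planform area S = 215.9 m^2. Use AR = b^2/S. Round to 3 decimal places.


Step 1: b^2 = 47.3^2 = 2237.29
Step 2: AR = 2237.29 / 215.9 = 10.363

10.363


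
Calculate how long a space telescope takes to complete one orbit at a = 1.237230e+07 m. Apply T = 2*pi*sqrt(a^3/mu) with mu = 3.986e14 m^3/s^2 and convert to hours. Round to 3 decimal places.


Step 1: a^3 / mu = 1.893875e+21 / 3.986e14 = 4.751317e+06
Step 2: sqrt(4.751317e+06) = 2179.7517 s
Step 3: T = 2*pi * 2179.7517 = 13695.78 s
Step 4: T in hours = 13695.78 / 3600 = 3.804 hours

3.804


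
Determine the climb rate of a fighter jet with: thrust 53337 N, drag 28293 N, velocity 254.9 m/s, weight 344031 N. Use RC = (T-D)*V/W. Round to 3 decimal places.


Step 1: Excess thrust = T - D = 53337 - 28293 = 25044 N
Step 2: Excess power = 25044 * 254.9 = 6383715.6 W
Step 3: RC = 6383715.6 / 344031 = 18.556 m/s

18.556


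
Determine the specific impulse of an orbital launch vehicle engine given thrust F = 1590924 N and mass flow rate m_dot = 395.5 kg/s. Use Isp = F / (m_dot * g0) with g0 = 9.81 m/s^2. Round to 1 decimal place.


Step 1: m_dot * g0 = 395.5 * 9.81 = 3879.86
Step 2: Isp = 1590924 / 3879.86 = 410.0 s

410.0


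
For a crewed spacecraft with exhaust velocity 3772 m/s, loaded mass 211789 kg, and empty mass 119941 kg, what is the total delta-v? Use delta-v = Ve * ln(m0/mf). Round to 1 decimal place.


Step 1: Mass ratio m0/mf = 211789 / 119941 = 1.765777
Step 2: ln(1.765777) = 0.568591
Step 3: delta-v = 3772 * 0.568591 = 2144.7 m/s

2144.7


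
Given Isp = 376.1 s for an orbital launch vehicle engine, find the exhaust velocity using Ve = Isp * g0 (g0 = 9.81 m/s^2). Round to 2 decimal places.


Step 1: Ve = Isp * g0 = 376.1 * 9.81
Step 2: Ve = 3689.54 m/s

3689.54


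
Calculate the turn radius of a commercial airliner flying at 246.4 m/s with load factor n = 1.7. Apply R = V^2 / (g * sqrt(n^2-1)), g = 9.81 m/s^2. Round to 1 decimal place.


Step 1: V^2 = 246.4^2 = 60712.96
Step 2: n^2 - 1 = 1.7^2 - 1 = 1.89
Step 3: sqrt(1.89) = 1.374773
Step 4: R = 60712.96 / (9.81 * 1.374773) = 4501.8 m

4501.8


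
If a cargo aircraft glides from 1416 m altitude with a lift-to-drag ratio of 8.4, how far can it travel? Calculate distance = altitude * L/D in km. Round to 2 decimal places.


Step 1: Glide distance = altitude * L/D = 1416 * 8.4 = 11894.4 m
Step 2: Convert to km: 11894.4 / 1000 = 11.89 km

11.89


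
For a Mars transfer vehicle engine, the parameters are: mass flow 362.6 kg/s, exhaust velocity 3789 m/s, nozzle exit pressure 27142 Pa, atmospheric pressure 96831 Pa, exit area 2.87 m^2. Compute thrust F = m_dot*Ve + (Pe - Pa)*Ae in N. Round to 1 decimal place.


Step 1: Momentum thrust = m_dot * Ve = 362.6 * 3789 = 1373891.4 N
Step 2: Pressure thrust = (Pe - Pa) * Ae = (27142 - 96831) * 2.87 = -200007.43 N
Step 3: Total thrust F = 1373891.4 + -200007.43 = 1173884.0 N

1173884.0


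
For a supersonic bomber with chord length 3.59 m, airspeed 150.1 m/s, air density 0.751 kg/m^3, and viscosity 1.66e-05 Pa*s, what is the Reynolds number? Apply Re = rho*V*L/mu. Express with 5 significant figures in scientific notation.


Step 1: Numerator = rho * V * L = 0.751 * 150.1 * 3.59 = 404.683109
Step 2: Re = 404.683109 / 1.66e-05
Step 3: Re = 2.4379e+07

2.4379e+07


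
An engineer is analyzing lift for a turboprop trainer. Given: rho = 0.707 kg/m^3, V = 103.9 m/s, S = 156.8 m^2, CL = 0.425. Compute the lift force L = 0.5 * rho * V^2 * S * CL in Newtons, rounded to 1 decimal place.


Step 1: Calculate dynamic pressure q = 0.5 * 0.707 * 103.9^2 = 0.5 * 0.707 * 10795.21 = 3816.1067 Pa
Step 2: Multiply by wing area and lift coefficient: L = 3816.1067 * 156.8 * 0.425
Step 3: L = 598365.536 * 0.425 = 254305.4 N

254305.4


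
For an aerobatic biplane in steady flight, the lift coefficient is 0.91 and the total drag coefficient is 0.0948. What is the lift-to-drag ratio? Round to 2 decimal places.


Step 1: L/D = CL / CD = 0.91 / 0.0948
Step 2: L/D = 9.60

9.60


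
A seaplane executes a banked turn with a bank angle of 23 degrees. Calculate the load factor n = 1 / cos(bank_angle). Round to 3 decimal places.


Step 1: Convert 23 degrees to radians = 0.401426
Step 2: cos(23 deg) = 0.920505
Step 3: n = 1 / 0.920505 = 1.086

1.086


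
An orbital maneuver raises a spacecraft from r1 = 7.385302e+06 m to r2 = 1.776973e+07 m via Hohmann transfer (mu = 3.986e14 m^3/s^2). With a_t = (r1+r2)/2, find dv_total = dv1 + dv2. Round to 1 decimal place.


Step 1: Transfer semi-major axis a_t = (7.385302e+06 + 1.776973e+07) / 2 = 1.257752e+07 m
Step 2: v1 (circular at r1) = sqrt(mu/r1) = 7346.57 m/s
Step 3: v_t1 = sqrt(mu*(2/r1 - 1/a_t)) = 8732.28 m/s
Step 4: dv1 = |8732.28 - 7346.57| = 1385.71 m/s
Step 5: v2 (circular at r2) = 4736.18 m/s, v_t2 = 3629.23 m/s
Step 6: dv2 = |4736.18 - 3629.23| = 1106.95 m/s
Step 7: Total delta-v = 1385.71 + 1106.95 = 2492.7 m/s

2492.7


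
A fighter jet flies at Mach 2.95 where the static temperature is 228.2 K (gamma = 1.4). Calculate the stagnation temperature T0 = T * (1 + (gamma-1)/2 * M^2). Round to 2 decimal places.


Step 1: (gamma-1)/2 = 0.2
Step 2: M^2 = 8.7025
Step 3: 1 + 0.2 * 8.7025 = 2.7405
Step 4: T0 = 228.2 * 2.7405 = 625.38 K

625.38


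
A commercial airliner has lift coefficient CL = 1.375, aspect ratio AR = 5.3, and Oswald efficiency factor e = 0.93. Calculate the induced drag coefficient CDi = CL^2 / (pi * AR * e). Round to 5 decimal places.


Step 1: CL^2 = 1.375^2 = 1.890625
Step 2: pi * AR * e = 3.14159 * 5.3 * 0.93 = 15.48491
Step 3: CDi = 1.890625 / 15.48491 = 0.12209

0.12209


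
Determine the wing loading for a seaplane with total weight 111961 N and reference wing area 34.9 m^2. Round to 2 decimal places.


Step 1: Wing loading = W / S = 111961 / 34.9
Step 2: Wing loading = 3208.05 N/m^2

3208.05


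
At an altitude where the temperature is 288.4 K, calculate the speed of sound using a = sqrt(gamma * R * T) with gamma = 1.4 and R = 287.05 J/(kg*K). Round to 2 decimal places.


Step 1: gamma * R * T = 1.4 * 287.05 * 288.4 = 115899.308
Step 2: a = sqrt(115899.308) = 340.44 m/s

340.44


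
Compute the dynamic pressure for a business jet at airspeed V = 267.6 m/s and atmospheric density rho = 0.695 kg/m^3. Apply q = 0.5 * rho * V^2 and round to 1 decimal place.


Step 1: V^2 = 267.6^2 = 71609.76
Step 2: q = 0.5 * 0.695 * 71609.76
Step 3: q = 24884.4 Pa

24884.4


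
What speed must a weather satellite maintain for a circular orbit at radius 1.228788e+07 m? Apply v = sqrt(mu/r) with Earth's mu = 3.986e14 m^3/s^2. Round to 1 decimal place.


Step 1: mu / r = 3.986e14 / 1.228788e+07 = 32438467.8236
Step 2: v = sqrt(32438467.8236) = 5695.5 m/s

5695.5


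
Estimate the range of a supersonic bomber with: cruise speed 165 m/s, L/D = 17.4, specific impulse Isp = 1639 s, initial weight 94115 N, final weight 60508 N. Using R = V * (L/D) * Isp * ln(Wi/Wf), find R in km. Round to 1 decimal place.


Step 1: Coefficient = V * (L/D) * Isp = 165 * 17.4 * 1639 = 4705569.0 m
Step 2: Wi/Wf = 94115 / 60508 = 1.555414
Step 3: ln(1.555414) = 0.441742
Step 4: R = 4705569.0 * 0.441742 = 2078646.8 m = 2078.6 km

2078.6


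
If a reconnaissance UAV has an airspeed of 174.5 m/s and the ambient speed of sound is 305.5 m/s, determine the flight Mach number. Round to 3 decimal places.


Step 1: M = V / a = 174.5 / 305.5
Step 2: M = 0.571

0.571


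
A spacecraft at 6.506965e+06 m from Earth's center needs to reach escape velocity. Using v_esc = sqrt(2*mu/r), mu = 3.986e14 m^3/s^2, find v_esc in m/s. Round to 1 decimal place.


Step 1: 2*mu/r = 2 * 3.986e14 / 6.506965e+06 = 122514874.4461
Step 2: v_esc = sqrt(122514874.4461) = 11068.6 m/s

11068.6


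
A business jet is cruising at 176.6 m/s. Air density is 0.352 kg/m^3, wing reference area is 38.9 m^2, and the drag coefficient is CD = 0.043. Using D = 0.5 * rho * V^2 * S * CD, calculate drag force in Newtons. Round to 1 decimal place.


Step 1: Dynamic pressure q = 0.5 * 0.352 * 176.6^2 = 5489.0106 Pa
Step 2: Drag D = q * S * CD = 5489.0106 * 38.9 * 0.043
Step 3: D = 9181.5 N

9181.5


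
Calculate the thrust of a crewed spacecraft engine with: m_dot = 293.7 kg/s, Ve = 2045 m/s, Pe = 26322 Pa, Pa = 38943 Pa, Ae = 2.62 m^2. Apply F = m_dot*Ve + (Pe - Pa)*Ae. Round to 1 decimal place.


Step 1: Momentum thrust = m_dot * Ve = 293.7 * 2045 = 600616.5 N
Step 2: Pressure thrust = (Pe - Pa) * Ae = (26322 - 38943) * 2.62 = -33067.02 N
Step 3: Total thrust F = 600616.5 + -33067.02 = 567549.5 N

567549.5


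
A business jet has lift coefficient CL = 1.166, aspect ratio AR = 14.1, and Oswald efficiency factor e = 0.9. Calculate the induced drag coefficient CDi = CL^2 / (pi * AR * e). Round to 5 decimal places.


Step 1: CL^2 = 1.166^2 = 1.359556
Step 2: pi * AR * e = 3.14159 * 14.1 * 0.9 = 39.866811
Step 3: CDi = 1.359556 / 39.866811 = 0.03410

0.03410


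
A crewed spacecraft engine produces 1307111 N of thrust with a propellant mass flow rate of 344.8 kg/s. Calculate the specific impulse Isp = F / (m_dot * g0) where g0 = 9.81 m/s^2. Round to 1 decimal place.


Step 1: m_dot * g0 = 344.8 * 9.81 = 3382.49
Step 2: Isp = 1307111 / 3382.49 = 386.4 s

386.4


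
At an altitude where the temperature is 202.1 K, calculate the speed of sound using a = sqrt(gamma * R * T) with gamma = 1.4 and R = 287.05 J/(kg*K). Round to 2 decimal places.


Step 1: gamma * R * T = 1.4 * 287.05 * 202.1 = 81217.927
Step 2: a = sqrt(81217.927) = 284.99 m/s

284.99


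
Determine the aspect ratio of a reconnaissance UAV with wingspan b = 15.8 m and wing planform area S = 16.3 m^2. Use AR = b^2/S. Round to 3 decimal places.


Step 1: b^2 = 15.8^2 = 249.64
Step 2: AR = 249.64 / 16.3 = 15.315

15.315


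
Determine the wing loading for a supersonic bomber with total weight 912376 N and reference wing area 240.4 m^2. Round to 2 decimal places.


Step 1: Wing loading = W / S = 912376 / 240.4
Step 2: Wing loading = 3795.24 N/m^2

3795.24


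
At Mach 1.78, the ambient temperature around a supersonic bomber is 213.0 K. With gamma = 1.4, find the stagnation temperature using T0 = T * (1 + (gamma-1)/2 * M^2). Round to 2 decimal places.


Step 1: (gamma-1)/2 = 0.2
Step 2: M^2 = 3.1684
Step 3: 1 + 0.2 * 3.1684 = 1.63368
Step 4: T0 = 213.0 * 1.63368 = 347.97 K

347.97


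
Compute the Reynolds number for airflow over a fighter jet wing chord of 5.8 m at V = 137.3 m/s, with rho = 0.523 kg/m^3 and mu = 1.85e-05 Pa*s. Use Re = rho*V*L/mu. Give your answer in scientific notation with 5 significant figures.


Step 1: Numerator = rho * V * L = 0.523 * 137.3 * 5.8 = 416.48582
Step 2: Re = 416.48582 / 1.85e-05
Step 3: Re = 2.2513e+07

2.2513e+07


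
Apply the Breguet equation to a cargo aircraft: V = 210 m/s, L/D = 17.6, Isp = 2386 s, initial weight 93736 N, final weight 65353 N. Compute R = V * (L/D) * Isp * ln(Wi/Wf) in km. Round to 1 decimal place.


Step 1: Coefficient = V * (L/D) * Isp = 210 * 17.6 * 2386 = 8818656.0 m
Step 2: Wi/Wf = 93736 / 65353 = 1.434303
Step 3: ln(1.434303) = 0.360679
Step 4: R = 8818656.0 * 0.360679 = 3180703.8 m = 3180.7 km

3180.7


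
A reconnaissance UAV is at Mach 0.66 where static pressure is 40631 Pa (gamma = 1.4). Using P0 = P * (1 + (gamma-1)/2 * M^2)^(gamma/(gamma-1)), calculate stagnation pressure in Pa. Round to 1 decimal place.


Step 1: (gamma-1)/2 * M^2 = 0.2 * 0.4356 = 0.08712
Step 2: 1 + 0.08712 = 1.08712
Step 3: Exponent gamma/(gamma-1) = 3.5
Step 4: P0 = 40631 * 1.08712^3.5 = 54428.8 Pa

54428.8


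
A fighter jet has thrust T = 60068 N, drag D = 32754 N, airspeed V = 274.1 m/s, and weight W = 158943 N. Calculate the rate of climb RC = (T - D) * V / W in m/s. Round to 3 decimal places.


Step 1: Excess thrust = T - D = 60068 - 32754 = 27314 N
Step 2: Excess power = 27314 * 274.1 = 7486767.4 W
Step 3: RC = 7486767.4 / 158943 = 47.103 m/s

47.103


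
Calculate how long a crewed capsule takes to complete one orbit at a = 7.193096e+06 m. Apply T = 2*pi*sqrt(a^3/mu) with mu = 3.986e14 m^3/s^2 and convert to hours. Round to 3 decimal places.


Step 1: a^3 / mu = 3.721753e+20 / 3.986e14 = 9.337063e+05
Step 2: sqrt(9.337063e+05) = 966.2848 s
Step 3: T = 2*pi * 966.2848 = 6071.35 s
Step 4: T in hours = 6071.35 / 3600 = 1.686 hours

1.686


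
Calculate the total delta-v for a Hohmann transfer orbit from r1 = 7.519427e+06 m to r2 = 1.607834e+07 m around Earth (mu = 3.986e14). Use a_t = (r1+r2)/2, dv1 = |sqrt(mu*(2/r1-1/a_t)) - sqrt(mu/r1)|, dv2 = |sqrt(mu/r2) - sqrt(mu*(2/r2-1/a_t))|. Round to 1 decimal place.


Step 1: Transfer semi-major axis a_t = (7.519427e+06 + 1.607834e+07) / 2 = 1.179888e+07 m
Step 2: v1 (circular at r1) = sqrt(mu/r1) = 7280.75 m/s
Step 3: v_t1 = sqrt(mu*(2/r1 - 1/a_t)) = 8499.17 m/s
Step 4: dv1 = |8499.17 - 7280.75| = 1218.42 m/s
Step 5: v2 (circular at r2) = 4979.07 m/s, v_t2 = 3974.84 m/s
Step 6: dv2 = |4979.07 - 3974.84| = 1004.23 m/s
Step 7: Total delta-v = 1218.42 + 1004.23 = 2222.6 m/s

2222.6


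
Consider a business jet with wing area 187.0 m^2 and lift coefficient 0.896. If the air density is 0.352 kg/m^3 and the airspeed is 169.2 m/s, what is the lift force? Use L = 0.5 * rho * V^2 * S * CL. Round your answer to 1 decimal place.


Step 1: Calculate dynamic pressure q = 0.5 * 0.352 * 169.2^2 = 0.5 * 0.352 * 28628.64 = 5038.6406 Pa
Step 2: Multiply by wing area and lift coefficient: L = 5038.6406 * 187.0 * 0.896
Step 3: L = 942225.7997 * 0.896 = 844234.3 N

844234.3


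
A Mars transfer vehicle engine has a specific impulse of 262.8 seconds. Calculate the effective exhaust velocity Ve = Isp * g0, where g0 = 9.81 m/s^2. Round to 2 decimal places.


Step 1: Ve = Isp * g0 = 262.8 * 9.81
Step 2: Ve = 2578.07 m/s

2578.07


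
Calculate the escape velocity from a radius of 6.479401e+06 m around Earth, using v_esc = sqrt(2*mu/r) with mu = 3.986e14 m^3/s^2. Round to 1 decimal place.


Step 1: 2*mu/r = 2 * 3.986e14 / 6.479401e+06 = 123036064.5992
Step 2: v_esc = sqrt(123036064.5992) = 11092.2 m/s

11092.2


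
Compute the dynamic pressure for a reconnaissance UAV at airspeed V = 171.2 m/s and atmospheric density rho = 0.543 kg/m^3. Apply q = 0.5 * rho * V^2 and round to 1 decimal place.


Step 1: V^2 = 171.2^2 = 29309.44
Step 2: q = 0.5 * 0.543 * 29309.44
Step 3: q = 7957.5 Pa

7957.5


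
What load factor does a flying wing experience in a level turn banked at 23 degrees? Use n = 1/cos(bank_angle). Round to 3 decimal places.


Step 1: Convert 23 degrees to radians = 0.401426
Step 2: cos(23 deg) = 0.920505
Step 3: n = 1 / 0.920505 = 1.086

1.086


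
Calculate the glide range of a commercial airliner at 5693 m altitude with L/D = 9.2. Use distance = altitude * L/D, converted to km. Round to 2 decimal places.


Step 1: Glide distance = altitude * L/D = 5693 * 9.2 = 52375.6 m
Step 2: Convert to km: 52375.6 / 1000 = 52.38 km

52.38


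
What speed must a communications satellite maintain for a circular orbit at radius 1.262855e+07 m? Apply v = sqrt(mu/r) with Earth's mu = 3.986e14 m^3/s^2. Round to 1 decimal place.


Step 1: mu / r = 3.986e14 / 1.262855e+07 = 31563401.9741
Step 2: v = sqrt(31563401.9741) = 5618.1 m/s

5618.1


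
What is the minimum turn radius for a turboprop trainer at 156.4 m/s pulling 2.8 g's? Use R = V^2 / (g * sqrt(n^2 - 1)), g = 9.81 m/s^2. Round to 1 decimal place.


Step 1: V^2 = 156.4^2 = 24460.96
Step 2: n^2 - 1 = 2.8^2 - 1 = 6.84
Step 3: sqrt(6.84) = 2.615339
Step 4: R = 24460.96 / (9.81 * 2.615339) = 953.4 m

953.4


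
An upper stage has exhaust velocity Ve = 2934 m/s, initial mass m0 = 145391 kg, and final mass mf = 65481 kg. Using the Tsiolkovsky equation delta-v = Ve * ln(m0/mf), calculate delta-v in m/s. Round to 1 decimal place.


Step 1: Mass ratio m0/mf = 145391 / 65481 = 2.220354
Step 2: ln(2.220354) = 0.797667
Step 3: delta-v = 2934 * 0.797667 = 2340.4 m/s

2340.4


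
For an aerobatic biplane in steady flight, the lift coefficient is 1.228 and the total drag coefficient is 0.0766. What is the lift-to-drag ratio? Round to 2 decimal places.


Step 1: L/D = CL / CD = 1.228 / 0.0766
Step 2: L/D = 16.03

16.03


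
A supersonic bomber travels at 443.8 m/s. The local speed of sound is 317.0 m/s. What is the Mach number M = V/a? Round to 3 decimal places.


Step 1: M = V / a = 443.8 / 317.0
Step 2: M = 1.400

1.400


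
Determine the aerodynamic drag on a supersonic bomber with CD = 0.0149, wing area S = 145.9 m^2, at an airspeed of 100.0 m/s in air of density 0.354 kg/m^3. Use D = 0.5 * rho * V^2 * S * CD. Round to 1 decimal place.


Step 1: Dynamic pressure q = 0.5 * 0.354 * 100.0^2 = 1770.0 Pa
Step 2: Drag D = q * S * CD = 1770.0 * 145.9 * 0.0149
Step 3: D = 3847.8 N

3847.8


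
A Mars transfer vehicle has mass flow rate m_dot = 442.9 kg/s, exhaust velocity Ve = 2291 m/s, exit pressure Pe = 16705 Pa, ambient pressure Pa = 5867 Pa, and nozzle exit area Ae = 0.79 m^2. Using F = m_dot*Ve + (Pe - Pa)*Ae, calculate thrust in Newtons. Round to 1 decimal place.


Step 1: Momentum thrust = m_dot * Ve = 442.9 * 2291 = 1014683.9 N
Step 2: Pressure thrust = (Pe - Pa) * Ae = (16705 - 5867) * 0.79 = 8562.02 N
Step 3: Total thrust F = 1014683.9 + 8562.02 = 1023245.9 N

1023245.9


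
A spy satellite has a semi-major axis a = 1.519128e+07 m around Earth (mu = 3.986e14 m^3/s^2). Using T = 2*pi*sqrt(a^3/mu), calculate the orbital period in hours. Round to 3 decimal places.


Step 1: a^3 / mu = 3.505767e+21 / 3.986e14 = 8.795202e+06
Step 2: sqrt(8.795202e+06) = 2965.6706 s
Step 3: T = 2*pi * 2965.6706 = 18633.86 s
Step 4: T in hours = 18633.86 / 3600 = 5.176 hours

5.176


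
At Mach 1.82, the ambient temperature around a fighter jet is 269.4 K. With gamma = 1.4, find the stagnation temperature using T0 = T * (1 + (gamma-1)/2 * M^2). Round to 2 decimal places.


Step 1: (gamma-1)/2 = 0.2
Step 2: M^2 = 3.3124
Step 3: 1 + 0.2 * 3.3124 = 1.66248
Step 4: T0 = 269.4 * 1.66248 = 447.87 K

447.87


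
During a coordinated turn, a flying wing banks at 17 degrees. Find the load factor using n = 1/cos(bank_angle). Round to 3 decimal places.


Step 1: Convert 17 degrees to radians = 0.296706
Step 2: cos(17 deg) = 0.956305
Step 3: n = 1 / 0.956305 = 1.046

1.046


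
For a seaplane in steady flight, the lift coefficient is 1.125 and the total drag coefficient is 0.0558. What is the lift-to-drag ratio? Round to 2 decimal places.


Step 1: L/D = CL / CD = 1.125 / 0.0558
Step 2: L/D = 20.16

20.16


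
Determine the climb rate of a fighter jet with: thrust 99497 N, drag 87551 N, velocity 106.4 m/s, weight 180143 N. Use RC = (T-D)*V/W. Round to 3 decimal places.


Step 1: Excess thrust = T - D = 99497 - 87551 = 11946 N
Step 2: Excess power = 11946 * 106.4 = 1271054.4 W
Step 3: RC = 1271054.4 / 180143 = 7.056 m/s

7.056


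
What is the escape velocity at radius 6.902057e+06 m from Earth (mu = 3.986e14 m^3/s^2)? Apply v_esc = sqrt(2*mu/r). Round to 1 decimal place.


Step 1: 2*mu/r = 2 * 3.986e14 / 6.902057e+06 = 115501798.9565
Step 2: v_esc = sqrt(115501798.9565) = 10747.2 m/s

10747.2


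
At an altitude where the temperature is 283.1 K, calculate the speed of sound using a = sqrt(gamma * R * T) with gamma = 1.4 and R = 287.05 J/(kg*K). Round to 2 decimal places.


Step 1: gamma * R * T = 1.4 * 287.05 * 283.1 = 113769.397
Step 2: a = sqrt(113769.397) = 337.30 m/s

337.30


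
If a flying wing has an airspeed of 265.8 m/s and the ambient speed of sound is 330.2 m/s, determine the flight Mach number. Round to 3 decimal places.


Step 1: M = V / a = 265.8 / 330.2
Step 2: M = 0.805

0.805


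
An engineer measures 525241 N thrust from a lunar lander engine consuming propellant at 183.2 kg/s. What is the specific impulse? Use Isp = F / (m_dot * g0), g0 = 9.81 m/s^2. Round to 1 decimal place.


Step 1: m_dot * g0 = 183.2 * 9.81 = 1797.19
Step 2: Isp = 525241 / 1797.19 = 292.3 s

292.3


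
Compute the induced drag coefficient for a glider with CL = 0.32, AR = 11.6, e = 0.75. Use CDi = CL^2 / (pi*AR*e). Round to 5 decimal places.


Step 1: CL^2 = 0.32^2 = 0.1024
Step 2: pi * AR * e = 3.14159 * 11.6 * 0.75 = 27.331856
Step 3: CDi = 0.1024 / 27.331856 = 0.00375

0.00375


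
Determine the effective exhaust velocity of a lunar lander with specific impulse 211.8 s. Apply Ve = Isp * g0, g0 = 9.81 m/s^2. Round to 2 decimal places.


Step 1: Ve = Isp * g0 = 211.8 * 9.81
Step 2: Ve = 2077.76 m/s

2077.76


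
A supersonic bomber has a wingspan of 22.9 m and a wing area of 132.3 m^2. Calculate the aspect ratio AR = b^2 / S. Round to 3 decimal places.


Step 1: b^2 = 22.9^2 = 524.41
Step 2: AR = 524.41 / 132.3 = 3.964

3.964


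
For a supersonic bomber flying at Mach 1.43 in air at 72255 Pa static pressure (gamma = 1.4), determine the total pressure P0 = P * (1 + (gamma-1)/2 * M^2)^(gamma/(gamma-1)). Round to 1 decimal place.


Step 1: (gamma-1)/2 * M^2 = 0.2 * 2.0449 = 0.40898
Step 2: 1 + 0.40898 = 1.40898
Step 3: Exponent gamma/(gamma-1) = 3.5
Step 4: P0 = 72255 * 1.40898^3.5 = 239902.5 Pa

239902.5


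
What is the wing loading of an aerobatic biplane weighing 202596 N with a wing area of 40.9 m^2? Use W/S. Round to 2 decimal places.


Step 1: Wing loading = W / S = 202596 / 40.9
Step 2: Wing loading = 4953.45 N/m^2

4953.45


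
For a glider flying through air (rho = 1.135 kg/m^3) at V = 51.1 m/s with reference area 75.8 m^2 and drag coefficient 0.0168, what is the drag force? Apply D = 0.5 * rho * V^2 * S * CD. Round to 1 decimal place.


Step 1: Dynamic pressure q = 0.5 * 1.135 * 51.1^2 = 1481.8617 Pa
Step 2: Drag D = q * S * CD = 1481.8617 * 75.8 * 0.0168
Step 3: D = 1887.1 N

1887.1


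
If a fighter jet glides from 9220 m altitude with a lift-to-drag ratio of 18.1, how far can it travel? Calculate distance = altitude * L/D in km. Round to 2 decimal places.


Step 1: Glide distance = altitude * L/D = 9220 * 18.1 = 166882.0 m
Step 2: Convert to km: 166882.0 / 1000 = 166.88 km

166.88


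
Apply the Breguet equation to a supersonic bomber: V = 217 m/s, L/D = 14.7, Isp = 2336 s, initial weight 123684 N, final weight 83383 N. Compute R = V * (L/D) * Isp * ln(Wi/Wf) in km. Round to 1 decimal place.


Step 1: Coefficient = V * (L/D) * Isp = 217 * 14.7 * 2336 = 7451606.4 m
Step 2: Wi/Wf = 123684 / 83383 = 1.483324
Step 3: ln(1.483324) = 0.394285
Step 4: R = 7451606.4 * 0.394285 = 2938060.2 m = 2938.1 km

2938.1


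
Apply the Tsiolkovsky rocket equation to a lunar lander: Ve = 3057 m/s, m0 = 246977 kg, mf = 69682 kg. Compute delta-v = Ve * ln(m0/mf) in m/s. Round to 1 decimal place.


Step 1: Mass ratio m0/mf = 246977 / 69682 = 3.544344
Step 2: ln(3.544344) = 1.265353
Step 3: delta-v = 3057 * 1.265353 = 3868.2 m/s

3868.2


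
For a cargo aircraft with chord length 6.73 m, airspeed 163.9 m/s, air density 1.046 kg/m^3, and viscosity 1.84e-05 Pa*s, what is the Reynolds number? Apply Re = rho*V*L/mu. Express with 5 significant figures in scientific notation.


Step 1: Numerator = rho * V * L = 1.046 * 163.9 * 6.73 = 1153.787162
Step 2: Re = 1153.787162 / 1.84e-05
Step 3: Re = 6.2706e+07

6.2706e+07


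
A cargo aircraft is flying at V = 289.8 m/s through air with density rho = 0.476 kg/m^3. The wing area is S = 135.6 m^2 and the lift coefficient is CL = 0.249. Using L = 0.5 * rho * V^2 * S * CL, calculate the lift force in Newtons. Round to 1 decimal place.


Step 1: Calculate dynamic pressure q = 0.5 * 0.476 * 289.8^2 = 0.5 * 0.476 * 83984.04 = 19988.2015 Pa
Step 2: Multiply by wing area and lift coefficient: L = 19988.2015 * 135.6 * 0.249
Step 3: L = 2710400.1261 * 0.249 = 674889.6 N

674889.6


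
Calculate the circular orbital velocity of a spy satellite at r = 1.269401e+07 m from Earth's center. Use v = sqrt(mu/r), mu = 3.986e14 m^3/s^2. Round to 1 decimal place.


Step 1: mu / r = 3.986e14 / 1.269401e+07 = 31400636.9934
Step 2: v = sqrt(31400636.9934) = 5603.6 m/s

5603.6


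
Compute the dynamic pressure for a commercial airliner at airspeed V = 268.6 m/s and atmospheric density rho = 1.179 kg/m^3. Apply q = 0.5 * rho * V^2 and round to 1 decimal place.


Step 1: V^2 = 268.6^2 = 72145.96
Step 2: q = 0.5 * 1.179 * 72145.96
Step 3: q = 42530.0 Pa

42530.0


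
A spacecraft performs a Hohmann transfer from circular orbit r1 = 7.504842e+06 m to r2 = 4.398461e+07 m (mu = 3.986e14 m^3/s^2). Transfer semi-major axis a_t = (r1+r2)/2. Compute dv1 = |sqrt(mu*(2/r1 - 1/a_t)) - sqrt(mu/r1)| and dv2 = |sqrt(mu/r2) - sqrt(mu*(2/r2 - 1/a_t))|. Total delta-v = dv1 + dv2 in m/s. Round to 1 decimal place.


Step 1: Transfer semi-major axis a_t = (7.504842e+06 + 4.398461e+07) / 2 = 2.574473e+07 m
Step 2: v1 (circular at r1) = sqrt(mu/r1) = 7287.82 m/s
Step 3: v_t1 = sqrt(mu*(2/r1 - 1/a_t)) = 9525.86 m/s
Step 4: dv1 = |9525.86 - 7287.82| = 2238.03 m/s
Step 5: v2 (circular at r2) = 3010.36 m/s, v_t2 = 1625.34 m/s
Step 6: dv2 = |3010.36 - 1625.34| = 1385.02 m/s
Step 7: Total delta-v = 2238.03 + 1385.02 = 3623.1 m/s

3623.1


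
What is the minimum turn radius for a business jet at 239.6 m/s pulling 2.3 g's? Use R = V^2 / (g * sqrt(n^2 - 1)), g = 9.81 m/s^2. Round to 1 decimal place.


Step 1: V^2 = 239.6^2 = 57408.16
Step 2: n^2 - 1 = 2.3^2 - 1 = 4.29
Step 3: sqrt(4.29) = 2.071232
Step 4: R = 57408.16 / (9.81 * 2.071232) = 2825.4 m

2825.4


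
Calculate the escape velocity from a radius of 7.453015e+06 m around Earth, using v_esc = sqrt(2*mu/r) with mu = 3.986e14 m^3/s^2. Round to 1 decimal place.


Step 1: 2*mu/r = 2 * 3.986e14 / 7.453015e+06 = 106963423.5273
Step 2: v_esc = sqrt(106963423.5273) = 10342.3 m/s

10342.3


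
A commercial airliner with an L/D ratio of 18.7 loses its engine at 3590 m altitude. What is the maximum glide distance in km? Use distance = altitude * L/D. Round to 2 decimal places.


Step 1: Glide distance = altitude * L/D = 3590 * 18.7 = 67133.0 m
Step 2: Convert to km: 67133.0 / 1000 = 67.13 km

67.13


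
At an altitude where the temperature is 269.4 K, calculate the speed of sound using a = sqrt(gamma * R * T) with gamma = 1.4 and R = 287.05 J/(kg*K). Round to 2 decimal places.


Step 1: gamma * R * T = 1.4 * 287.05 * 269.4 = 108263.778
Step 2: a = sqrt(108263.778) = 329.03 m/s

329.03


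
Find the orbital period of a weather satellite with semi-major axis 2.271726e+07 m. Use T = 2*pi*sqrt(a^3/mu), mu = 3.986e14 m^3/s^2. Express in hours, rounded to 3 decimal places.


Step 1: a^3 / mu = 1.172379e+22 / 3.986e14 = 2.941241e+07
Step 2: sqrt(2.941241e+07) = 5423.3206 s
Step 3: T = 2*pi * 5423.3206 = 34075.73 s
Step 4: T in hours = 34075.73 / 3600 = 9.465 hours

9.465


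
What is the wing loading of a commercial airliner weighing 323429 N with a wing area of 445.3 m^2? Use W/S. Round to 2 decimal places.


Step 1: Wing loading = W / S = 323429 / 445.3
Step 2: Wing loading = 726.32 N/m^2

726.32


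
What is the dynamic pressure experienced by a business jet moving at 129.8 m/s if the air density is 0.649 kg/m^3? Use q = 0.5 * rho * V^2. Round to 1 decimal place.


Step 1: V^2 = 129.8^2 = 16848.04
Step 2: q = 0.5 * 0.649 * 16848.04
Step 3: q = 5467.2 Pa

5467.2


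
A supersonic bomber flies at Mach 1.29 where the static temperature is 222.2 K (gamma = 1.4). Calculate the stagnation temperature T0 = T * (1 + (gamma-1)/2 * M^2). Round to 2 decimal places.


Step 1: (gamma-1)/2 = 0.2
Step 2: M^2 = 1.6641
Step 3: 1 + 0.2 * 1.6641 = 1.33282
Step 4: T0 = 222.2 * 1.33282 = 296.15 K

296.15


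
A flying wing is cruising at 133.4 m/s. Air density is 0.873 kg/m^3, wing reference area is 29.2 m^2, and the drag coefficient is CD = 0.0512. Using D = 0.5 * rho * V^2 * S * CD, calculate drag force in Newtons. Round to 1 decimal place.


Step 1: Dynamic pressure q = 0.5 * 0.873 * 133.4^2 = 7767.7619 Pa
Step 2: Drag D = q * S * CD = 7767.7619 * 29.2 * 0.0512
Step 3: D = 11613.1 N

11613.1


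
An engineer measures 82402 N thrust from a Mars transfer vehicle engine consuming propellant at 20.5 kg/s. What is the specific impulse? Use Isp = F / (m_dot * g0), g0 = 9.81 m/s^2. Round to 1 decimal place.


Step 1: m_dot * g0 = 20.5 * 9.81 = 201.11
Step 2: Isp = 82402 / 201.11 = 409.7 s

409.7


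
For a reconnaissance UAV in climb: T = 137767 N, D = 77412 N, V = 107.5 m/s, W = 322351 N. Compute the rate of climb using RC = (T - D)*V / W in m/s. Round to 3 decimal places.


Step 1: Excess thrust = T - D = 137767 - 77412 = 60355 N
Step 2: Excess power = 60355 * 107.5 = 6488162.5 W
Step 3: RC = 6488162.5 / 322351 = 20.128 m/s

20.128


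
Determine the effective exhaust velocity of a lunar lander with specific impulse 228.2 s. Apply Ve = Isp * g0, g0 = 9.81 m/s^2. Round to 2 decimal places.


Step 1: Ve = Isp * g0 = 228.2 * 9.81
Step 2: Ve = 2238.64 m/s

2238.64


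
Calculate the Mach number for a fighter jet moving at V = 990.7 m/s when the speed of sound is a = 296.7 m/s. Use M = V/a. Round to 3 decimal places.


Step 1: M = V / a = 990.7 / 296.7
Step 2: M = 3.339

3.339


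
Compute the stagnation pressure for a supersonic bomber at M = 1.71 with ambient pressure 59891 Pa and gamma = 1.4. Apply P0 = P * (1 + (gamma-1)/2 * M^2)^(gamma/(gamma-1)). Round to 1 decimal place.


Step 1: (gamma-1)/2 * M^2 = 0.2 * 2.9241 = 0.58482
Step 2: 1 + 0.58482 = 1.58482
Step 3: Exponent gamma/(gamma-1) = 3.5
Step 4: P0 = 59891 * 1.58482^3.5 = 300117.5 Pa

300117.5


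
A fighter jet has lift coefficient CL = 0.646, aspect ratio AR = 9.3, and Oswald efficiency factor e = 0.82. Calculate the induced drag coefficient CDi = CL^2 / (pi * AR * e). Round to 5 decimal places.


Step 1: CL^2 = 0.646^2 = 0.417316
Step 2: pi * AR * e = 3.14159 * 9.3 * 0.82 = 23.957786
Step 3: CDi = 0.417316 / 23.957786 = 0.01742

0.01742


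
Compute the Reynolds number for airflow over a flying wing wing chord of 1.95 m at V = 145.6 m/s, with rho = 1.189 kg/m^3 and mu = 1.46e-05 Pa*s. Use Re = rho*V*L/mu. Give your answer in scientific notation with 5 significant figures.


Step 1: Numerator = rho * V * L = 1.189 * 145.6 * 1.95 = 337.58088
Step 2: Re = 337.58088 / 1.46e-05
Step 3: Re = 2.3122e+07

2.3122e+07


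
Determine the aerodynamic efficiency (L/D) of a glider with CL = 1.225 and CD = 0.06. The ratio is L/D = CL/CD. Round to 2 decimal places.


Step 1: L/D = CL / CD = 1.225 / 0.06
Step 2: L/D = 20.42

20.42


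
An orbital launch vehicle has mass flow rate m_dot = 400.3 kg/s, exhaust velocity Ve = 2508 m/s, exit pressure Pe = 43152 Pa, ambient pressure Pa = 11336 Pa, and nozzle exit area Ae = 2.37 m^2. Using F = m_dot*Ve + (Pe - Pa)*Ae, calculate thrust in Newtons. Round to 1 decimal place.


Step 1: Momentum thrust = m_dot * Ve = 400.3 * 2508 = 1003952.4 N
Step 2: Pressure thrust = (Pe - Pa) * Ae = (43152 - 11336) * 2.37 = 75403.92 N
Step 3: Total thrust F = 1003952.4 + 75403.92 = 1079356.3 N

1079356.3


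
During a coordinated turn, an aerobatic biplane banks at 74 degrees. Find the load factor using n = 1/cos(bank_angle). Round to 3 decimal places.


Step 1: Convert 74 degrees to radians = 1.291544
Step 2: cos(74 deg) = 0.275637
Step 3: n = 1 / 0.275637 = 3.628

3.628


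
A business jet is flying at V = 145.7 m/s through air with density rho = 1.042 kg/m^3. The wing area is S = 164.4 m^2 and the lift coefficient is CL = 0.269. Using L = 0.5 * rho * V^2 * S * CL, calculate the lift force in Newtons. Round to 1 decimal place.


Step 1: Calculate dynamic pressure q = 0.5 * 1.042 * 145.7^2 = 0.5 * 1.042 * 21228.49 = 11060.0433 Pa
Step 2: Multiply by wing area and lift coefficient: L = 11060.0433 * 164.4 * 0.269
Step 3: L = 1818271.1169 * 0.269 = 489114.9 N

489114.9


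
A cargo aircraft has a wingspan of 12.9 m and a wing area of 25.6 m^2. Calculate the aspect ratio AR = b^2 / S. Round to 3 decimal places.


Step 1: b^2 = 12.9^2 = 166.41
Step 2: AR = 166.41 / 25.6 = 6.500

6.500


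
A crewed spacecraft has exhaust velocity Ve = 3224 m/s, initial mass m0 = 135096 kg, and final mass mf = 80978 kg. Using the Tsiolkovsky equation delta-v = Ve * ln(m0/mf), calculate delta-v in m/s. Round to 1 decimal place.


Step 1: Mass ratio m0/mf = 135096 / 80978 = 1.668305
Step 2: ln(1.668305) = 0.511808
Step 3: delta-v = 3224 * 0.511808 = 1650.1 m/s

1650.1


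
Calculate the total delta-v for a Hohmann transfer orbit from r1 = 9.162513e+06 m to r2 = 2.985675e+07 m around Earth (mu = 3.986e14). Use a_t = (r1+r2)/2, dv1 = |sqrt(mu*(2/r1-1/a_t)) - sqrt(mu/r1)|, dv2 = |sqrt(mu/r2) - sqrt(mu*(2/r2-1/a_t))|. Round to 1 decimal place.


Step 1: Transfer semi-major axis a_t = (9.162513e+06 + 2.985675e+07) / 2 = 1.950963e+07 m
Step 2: v1 (circular at r1) = sqrt(mu/r1) = 6595.71 m/s
Step 3: v_t1 = sqrt(mu*(2/r1 - 1/a_t)) = 8159.4 m/s
Step 4: dv1 = |8159.4 - 6595.71| = 1563.69 m/s
Step 5: v2 (circular at r2) = 3653.82 m/s, v_t2 = 2503.98 m/s
Step 6: dv2 = |3653.82 - 2503.98| = 1149.85 m/s
Step 7: Total delta-v = 1563.69 + 1149.85 = 2713.5 m/s

2713.5


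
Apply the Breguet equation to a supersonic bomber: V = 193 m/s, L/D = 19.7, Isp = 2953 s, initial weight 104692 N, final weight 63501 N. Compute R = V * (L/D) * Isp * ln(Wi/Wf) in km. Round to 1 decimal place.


Step 1: Coefficient = V * (L/D) * Isp = 193 * 19.7 * 2953 = 11227601.3 m
Step 2: Wi/Wf = 104692 / 63501 = 1.648667
Step 3: ln(1.648667) = 0.499967
Step 4: R = 11227601.3 * 0.499967 = 5613430.7 m = 5613.4 km

5613.4


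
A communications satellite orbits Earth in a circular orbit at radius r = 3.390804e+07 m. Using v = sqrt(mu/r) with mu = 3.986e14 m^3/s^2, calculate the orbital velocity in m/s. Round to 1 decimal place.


Step 1: mu / r = 3.986e14 / 3.390804e+07 = 11755324.106
Step 2: v = sqrt(11755324.106) = 3428.6 m/s

3428.6


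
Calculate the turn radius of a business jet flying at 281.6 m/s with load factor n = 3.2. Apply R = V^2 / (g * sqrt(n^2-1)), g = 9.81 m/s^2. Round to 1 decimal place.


Step 1: V^2 = 281.6^2 = 79298.56
Step 2: n^2 - 1 = 3.2^2 - 1 = 9.24
Step 3: sqrt(9.24) = 3.039737
Step 4: R = 79298.56 / (9.81 * 3.039737) = 2659.3 m

2659.3


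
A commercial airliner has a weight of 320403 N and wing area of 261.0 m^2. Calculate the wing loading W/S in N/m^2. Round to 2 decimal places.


Step 1: Wing loading = W / S = 320403 / 261.0
Step 2: Wing loading = 1227.60 N/m^2

1227.60
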